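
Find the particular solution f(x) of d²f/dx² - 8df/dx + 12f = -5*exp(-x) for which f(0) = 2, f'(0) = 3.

f = -5*exp(-x)/21 - 3*exp(6*x)/7 + 8*exp(2*x)/3

Characteristic equation r² - 8r + 12 = 0 factors as (r - 2)(r - 6) = 0, so r = 2, 6.
Hence f_h = C1*exp(2*x) + C2*exp(6*x).
Try f_p = A*exp(-x). Substituting into the equation and dividing by exp(-x) gives A = -5/21, so f_p = -5*exp(-x)/21.
General solution: f = -5*exp(-x)/21 + C1*exp(2*x) + C2*exp(6*x).
Apply the initial conditions: f(0) = -5/21 + C1 + C2 = 2 and f'(0) = 5/21 + 2*C1 + 6*C2 = 3. Solving gives C1 = 8/3, C2 = -3/7.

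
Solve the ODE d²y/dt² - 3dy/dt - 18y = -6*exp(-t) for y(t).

y = 3*exp(-t)/7 + C1*exp(-3*t) + C2*exp(6*t)

Characteristic equation r² - 3r - 18 = 0 factors as (r + 3)(r - 6) = 0, so r = -3, 6.
Hence y_h = C1*exp(-3*t) + C2*exp(6*t).
Try y_p = A*exp(-t). Substituting into the equation and dividing by exp(-t) gives A = 3/7, so y_p = 3*exp(-t)/7.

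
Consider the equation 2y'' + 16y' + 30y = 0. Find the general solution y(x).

Divide through by 2: y'' + 8y' + 15y = 0.
Characteristic equation r² + 8r + 15 = 0 factors as (r + 5)(r + 3) = 0, so r = -5, -3.
Hence y_h = C1*exp(-5*x) + C2*exp(-3*x).

y = C1*exp(-5*x) + C2*exp(-3*x)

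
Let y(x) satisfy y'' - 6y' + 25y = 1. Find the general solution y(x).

Characteristic equation r² - 6r + 25 = 0 has discriminant (-6)² - 4·(25) = -64 < 0, so r = 3 ± 4i.
Hence y_h = C1*cos(4*x)*exp(3*x) + C2*exp(3*x)*sin(4*x).
For the particular solution try y_p = A0. Substituting and matching coefficients of each power of x gives A0 = 1/25, so y_p = 1/25.

y = 1/25 + C1*cos(4*x)*exp(3*x) + C2*exp(3*x)*sin(4*x)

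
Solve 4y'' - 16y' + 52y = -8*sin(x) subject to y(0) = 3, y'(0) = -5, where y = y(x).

y = -3*sin(x)/20 - cos(x)/20 - 73*exp(2*x)*sin(3*x)/20 + 61*cos(3*x)*exp(2*x)/20

Divide through by 4: y'' - 4y' + 13y = -2*sin(x).
Characteristic equation r² - 4r + 13 = 0 has discriminant (-4)² - 4·(13) = -36 < 0, so r = 2 ± 3i.
Hence y_h = C1*cos(3*x)*exp(2*x) + C2*exp(2*x)*sin(3*x).
Try y_p = A*cos(x) + B*sin(x). Substituting and equating the coefficients of cos(x) and sin(x) gives A = -1/20, B = -3/20, so y_p = -3*sin(x)/20 - cos(x)/20.
General solution: y = -3*sin(x)/20 - cos(x)/20 + C1*cos(3*x)*exp(2*x) + C2*exp(2*x)*sin(3*x).
Apply the initial conditions: y(0) = -1/20 + C1 = 3 and y'(0) = -3/20 + 2*C1 + 3*C2 = -5. Solving gives C1 = 61/20, C2 = -73/20.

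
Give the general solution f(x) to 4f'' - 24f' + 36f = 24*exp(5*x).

f = 3*exp(5*x)/2 + C1*exp(3*x) + C2*x*exp(3*x)

Divide through by 4: f'' - 6f' + 9f = 6*exp(5*x).
Characteristic equation r² - 6r + 9 = 0 has discriminant (-6)² - 4·(9) = 0, so r = 3 is a repeated root.
Hence f_h = (C1 + C2*x)*exp(3*x).
Try f_p = A*exp(5*x). Substituting into the equation and dividing by exp(5*x) gives A = 3/2, so f_p = 3*exp(5*x)/2.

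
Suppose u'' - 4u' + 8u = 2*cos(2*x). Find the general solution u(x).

u = -sin(2*x)/5 + cos(2*x)/10 + C1*cos(2*x)*exp(2*x) + C2*exp(2*x)*sin(2*x)

Characteristic equation r² - 4r + 8 = 0 has discriminant (-4)² - 4·(8) = -16 < 0, so r = 2 ± 2i.
Hence u_h = C1*cos(2*x)*exp(2*x) + C2*exp(2*x)*sin(2*x).
Try u_p = A*cos(2*x) + B*sin(2*x). Substituting and equating the coefficients of cos(2x) and sin(2x) gives A = 1/10, B = -1/5, so u_p = -sin(2*x)/5 + cos(2*x)/10.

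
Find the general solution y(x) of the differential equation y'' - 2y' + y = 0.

Characteristic equation r² - 2r + 1 = 0 has discriminant (-2)² - 4·(1) = 0, so r = 1 is a repeated root.
Hence y_h = (C1 + C2*x)*exp(x).

y = C1*exp(x) + C2*x*exp(x)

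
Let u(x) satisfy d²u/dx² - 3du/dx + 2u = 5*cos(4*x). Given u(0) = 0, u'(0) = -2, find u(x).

Characteristic equation r² - 3r + 2 = 0 factors as (r - 2)(r - 1) = 0, so r = 2, 1.
Hence u_h = C1*exp(2*x) + C2*exp(x).
Try u_p = A*cos(4*x) + B*sin(4*x). Substituting and equating the coefficients of cos(4x) and sin(4x) gives A = -7/34, B = -3/17, so u_p = -7*cos(4*x)/34 - 3*sin(4*x)/17.
General solution: u = -7*cos(4*x)/34 - 3*sin(4*x)/17 + C1*exp(2*x) + C2*exp(x).
Apply the initial conditions: u(0) = -7/34 + C1 + C2 = 0 and u'(0) = -12/17 + C2 + 2*C1 = -2. Solving gives C1 = -3/2, C2 = 29/17.

u = -7*cos(4*x)/34 - 3*exp(2*x)/2 - 3*sin(4*x)/17 + 29*exp(x)/17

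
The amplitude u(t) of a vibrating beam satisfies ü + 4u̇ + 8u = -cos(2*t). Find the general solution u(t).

u = -sin(2*t)/10 - cos(2*t)/20 + C1*cos(2*t)*exp(-2*t) + C2*exp(-2*t)*sin(2*t)

Characteristic equation r² + 4r + 8 = 0 has discriminant (4)² - 4·(8) = -16 < 0, so r = -2 ± 2i.
Hence u_h = C1*cos(2*t)*exp(-2*t) + C2*exp(-2*t)*sin(2*t).
Try u_p = A*cos(2*t) + B*sin(2*t). Substituting and equating the coefficients of cos(2t) and sin(2t) gives A = -1/20, B = -1/10, so u_p = -sin(2*t)/10 - cos(2*t)/20.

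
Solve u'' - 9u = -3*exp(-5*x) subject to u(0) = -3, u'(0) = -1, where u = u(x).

u = -83*exp(3*x)/48 - 13*exp(-3*x)/12 - 3*exp(-5*x)/16

Characteristic equation r² - 9 = 0 factors as (r - 3)(r + 3) = 0, so r = 3, -3.
Hence u_h = C1*exp(3*x) + C2*exp(-3*x).
Try u_p = A*exp(-5*x). Substituting into the equation and dividing by exp(-5*x) gives A = -3/16, so u_p = -3*exp(-5*x)/16.
General solution: u = -3*exp(-5*x)/16 + C1*exp(3*x) + C2*exp(-3*x).
Apply the initial conditions: u(0) = -3/16 + C1 + C2 = -3 and u'(0) = 15/16 - 3*C2 + 3*C1 = -1. Solving gives C1 = -83/48, C2 = -13/12.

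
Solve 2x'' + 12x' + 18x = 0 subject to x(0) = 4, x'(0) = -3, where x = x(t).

x = 4*exp(-3*t) + 9*t*exp(-3*t)

Divide through by 2: x'' + 6x' + 9x = 0.
Characteristic equation r² + 6r + 9 = 0 has discriminant (6)² - 4·(9) = 0, so r = -3 is a repeated root.
Hence x_h = (C1 + C2*t)*exp(-3*t).
Apply the initial conditions: x(0) = C1 = 4 and x'(0) = C2 - 3*C1 = -3. Solving gives C1 = 4, C2 = 9.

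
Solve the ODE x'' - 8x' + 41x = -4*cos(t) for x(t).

x = -5*cos(t)/52 + sin(t)/52 + C1*cos(5*t)*exp(4*t) + C2*exp(4*t)*sin(5*t)

Characteristic equation r² - 8r + 41 = 0 has discriminant (-8)² - 4·(41) = -100 < 0, so r = 4 ± 5i.
Hence x_h = C1*cos(5*t)*exp(4*t) + C2*exp(4*t)*sin(5*t).
Try x_p = A*cos(t) + B*sin(t). Substituting and equating the coefficients of cos(t) and sin(t) gives A = -5/52, B = 1/52, so x_p = -5*cos(t)/52 + sin(t)/52.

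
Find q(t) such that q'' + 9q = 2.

Characteristic equation r² + 9 = 0 has discriminant (0)² - 4·(9) = -36 < 0, so r = ± 3i.
Hence q_h = C1*cos(3*t) + C2*sin(3*t).
For the particular solution try q_p = A0. Substituting and matching coefficients of each power of t gives A0 = 2/9, so q_p = 2/9.

q = 2/9 + C1*cos(3*t) + C2*sin(3*t)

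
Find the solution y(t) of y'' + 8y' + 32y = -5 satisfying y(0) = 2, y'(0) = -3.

Characteristic equation r² + 8r + 32 = 0 has discriminant (8)² - 4·(32) = -64 < 0, so r = -4 ± 4i.
Hence y_h = C1*cos(4*t)*exp(-4*t) + C2*exp(-4*t)*sin(4*t).
For the particular solution try y_p = A0. Substituting and matching coefficients of each power of t gives A0 = -5/32, so y_p = -5/32.
General solution: y = -5/32 + C1*cos(4*t)*exp(-4*t) + C2*exp(-4*t)*sin(4*t).
Apply the initial conditions: y(0) = -5/32 + C1 = 2 and y'(0) = -4*C1 + 4*C2 = -3. Solving gives C1 = 69/32, C2 = 45/32.

y = -5/32 + 45*exp(-4*t)*sin(4*t)/32 + 69*cos(4*t)*exp(-4*t)/32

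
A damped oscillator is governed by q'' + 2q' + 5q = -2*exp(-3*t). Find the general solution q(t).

q = -exp(-3*t)/4 + C1*cos(2*t)*exp(-t) + C2*exp(-t)*sin(2*t)

Characteristic equation r² + 2r + 5 = 0 has discriminant (2)² - 4·(5) = -16 < 0, so r = -1 ± 2i.
Hence q_h = C1*cos(2*t)*exp(-t) + C2*exp(-t)*sin(2*t).
Try q_p = A*exp(-3*t). Substituting into the equation and dividing by exp(-3*t) gives A = -1/4, so q_p = -exp(-3*t)/4.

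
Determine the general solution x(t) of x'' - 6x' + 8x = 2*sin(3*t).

Characteristic equation r² - 6r + 8 = 0 factors as (r - 2)(r - 4) = 0, so r = 2, 4.
Hence x_h = C1*exp(2*t) + C2*exp(4*t).
Try x_p = A*cos(3*t) + B*sin(3*t). Substituting and equating the coefficients of cos(3t) and sin(3t) gives A = 36/325, B = -2/325, so x_p = -2*sin(3*t)/325 + 36*cos(3*t)/325.

x = -2*sin(3*t)/325 + 36*cos(3*t)/325 + C1*exp(2*t) + C2*exp(4*t)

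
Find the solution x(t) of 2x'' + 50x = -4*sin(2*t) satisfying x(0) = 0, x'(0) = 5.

Divide through by 2: x'' + 25x = -2*sin(2*t).
Characteristic equation r² + 25 = 0 has discriminant (0)² - 4·(25) = -100 < 0, so r = ± 5i.
Hence x_h = C1*cos(5*t) + C2*sin(5*t).
Try x_p = A*cos(2*t) + B*sin(2*t). Substituting and equating the coefficients of cos(2t) and sin(2t) gives A = 0, B = -2/21, so x_p = -2*sin(2*t)/21.
General solution: x = -2*sin(2*t)/21 + C1*cos(5*t) + C2*sin(5*t).
Apply the initial conditions: x(0) = C1 = 0 and x'(0) = -4/21 + 5*C2 = 5. Solving gives C1 = 0, C2 = 109/105.

x = -2*sin(2*t)/21 + 109*sin(5*t)/105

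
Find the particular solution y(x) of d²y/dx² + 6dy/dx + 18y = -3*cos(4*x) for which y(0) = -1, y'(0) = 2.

y = -18*sin(4*x)/145 - 3*cos(4*x)/290 - 287*cos(3*x)*exp(-3*x)/290 - 137*exp(-3*x)*sin(3*x)/870

Characteristic equation r² + 6r + 18 = 0 has discriminant (6)² - 4·(18) = -36 < 0, so r = -3 ± 3i.
Hence y_h = C1*cos(3*x)*exp(-3*x) + C2*exp(-3*x)*sin(3*x).
Try y_p = A*cos(4*x) + B*sin(4*x). Substituting and equating the coefficients of cos(4x) and sin(4x) gives A = -3/290, B = -18/145, so y_p = -18*sin(4*x)/145 - 3*cos(4*x)/290.
General solution: y = -18*sin(4*x)/145 - 3*cos(4*x)/290 + C1*cos(3*x)*exp(-3*x) + C2*exp(-3*x)*sin(3*x).
Apply the initial conditions: y(0) = -3/290 + C1 = -1 and y'(0) = -72/145 - 3*C1 + 3*C2 = 2. Solving gives C1 = -287/290, C2 = -137/870.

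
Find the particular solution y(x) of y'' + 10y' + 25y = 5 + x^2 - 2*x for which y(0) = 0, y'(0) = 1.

Characteristic equation r² + 10r + 25 = 0 has discriminant (10)² - 4·(25) = 0, so r = -5 is a repeated root.
Hence y_h = (C1 + C2*x)*exp(-5*x).
For the particular solution try y_p = A0 + A1*x + A2*x^2. Substituting and matching coefficients of each power of x gives A0 = 151/625, A1 = -14/125, A2 = 1/25, so y_p = 151/625 - 14*x/125 + x^2/25.
General solution: y = 151/625 - 14*x/125 + x^2/25 + C1*exp(-5*x) + C2*x*exp(-5*x).
Apply the initial conditions: y(0) = 151/625 + C1 = 0 and y'(0) = -14/125 + C2 - 5*C1 = 1. Solving gives C1 = -151/625, C2 = -12/125.

y = 151/625 - 151*exp(-5*x)/625 - 14*x/125 + x**2/25 - 12*x*exp(-5*x)/125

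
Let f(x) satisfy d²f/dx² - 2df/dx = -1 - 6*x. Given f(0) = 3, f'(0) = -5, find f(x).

Characteristic equation r² - 2r = 0 factors as (r - 2)r = 0, so r = 2, 0.
Hence f_h = C1*exp(2*x) + C2.
Since 0 is a characteristic root (multiplicity 1), multiply the polynomial trial by x: try f_p = x*(A0 + A1*x). Substituting and matching coefficients of each power of x gives A0 = 2, A1 = 3/2, so f_p = 2*x + 3*x^2/2.
General solution: f = C2 + 2*x + 3*x^2/2 + C1*exp(2*x).
Apply the initial conditions: f(0) = C1 + C2 = 3 and f'(0) = 2 + 2*C1 = -5. Solving gives C1 = -7/2, C2 = 13/2.

f = 13/2 + 2*x - 7*exp(2*x)/2 + 3*x**2/2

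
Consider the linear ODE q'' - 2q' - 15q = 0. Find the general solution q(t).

q = C1*exp(5*t) + C2*exp(-3*t)

Characteristic equation r² - 2r - 15 = 0 factors as (r - 5)(r + 3) = 0, so r = 5, -3.
Hence q_h = C1*exp(5*t) + C2*exp(-3*t).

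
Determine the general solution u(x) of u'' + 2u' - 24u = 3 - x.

Characteristic equation r² + 2r - 24 = 0 factors as (r - 4)(r + 6) = 0, so r = 4, -6.
Hence u_h = C1*exp(4*x) + C2*exp(-6*x).
For the particular solution try u_p = A0 + A1*x. Substituting and matching coefficients of each power of x gives A0 = -35/288, A1 = 1/24, so u_p = -35/288 + x/24.

u = -35/288 + x/24 + C1*exp(4*x) + C2*exp(-6*x)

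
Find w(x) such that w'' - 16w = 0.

w = C1*exp(-4*x) + C2*exp(4*x)

Characteristic equation r² - 16 = 0 factors as (r + 4)(r - 4) = 0, so r = -4, 4.
Hence w_h = C1*exp(-4*x) + C2*exp(4*x).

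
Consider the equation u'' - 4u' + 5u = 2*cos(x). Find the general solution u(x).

Characteristic equation r² - 4r + 5 = 0 has discriminant (-4)² - 4·(5) = -4 < 0, so r = 2 ± i.
Hence u_h = C1*cos(x)*exp(2*x) + C2*exp(2*x)*sin(x).
Try u_p = A*cos(x) + B*sin(x). Substituting and equating the coefficients of cos(x) and sin(x) gives A = 1/4, B = -1/4, so u_p = -sin(x)/4 + cos(x)/4.

u = -sin(x)/4 + cos(x)/4 + C1*cos(x)*exp(2*x) + C2*exp(2*x)*sin(x)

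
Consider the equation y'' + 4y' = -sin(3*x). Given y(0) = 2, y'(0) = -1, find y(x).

Characteristic equation r² + 4r = 0 factors as (r + 4)r = 0, so r = -4, 0.
Hence y_h = C1*exp(-4*x) + C2.
Try y_p = A*cos(3*x) + B*sin(3*x). Substituting and equating the coefficients of cos(3x) and sin(3x) gives A = 4/75, B = 1/25, so y_p = sin(3*x)/25 + 4*cos(3*x)/75.
General solution: y = C2 + sin(3*x)/25 + 4*cos(3*x)/75 + C1*exp(-4*x).
Apply the initial conditions: y(0) = 4/75 + C1 + C2 = 2 and y'(0) = 3/25 - 4*C1 = -1. Solving gives C1 = 7/25, C2 = 5/3.

y = 5/3 + sin(3*x)/25 + 4*cos(3*x)/75 + 7*exp(-4*x)/25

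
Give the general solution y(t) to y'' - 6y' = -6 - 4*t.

Characteristic equation r² - 6r = 0 factors as (r - 6)r = 0, so r = 6, 0.
Hence y_h = C1*exp(6*t) + C2.
Since 0 is a characteristic root (multiplicity 1), multiply the polynomial trial by t: try y_p = t*(A0 + A1*t). Substituting and matching coefficients of each power of t gives A0 = 10/9, A1 = 1/3, so y_p = t^2/3 + 10*t/9.

y = C2 + t**2/3 + 10*t/9 + C1*exp(6*t)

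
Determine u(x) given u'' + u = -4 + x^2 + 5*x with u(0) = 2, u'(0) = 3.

u = -6 + x**2 - 2*sin(x) + 5*x + 8*cos(x)

Characteristic equation r² + 1 = 0 has discriminant (0)² - 4·(1) = -4 < 0, so r = ± i.
Hence u_h = C1*cos(x) + C2*sin(x).
For the particular solution try u_p = A0 + A1*x + A2*x^2. Substituting and matching coefficients of each power of x gives A0 = -6, A1 = 5, A2 = 1, so u_p = -6 + x^2 + 5*x.
General solution: u = -6 + x^2 + 5*x + C1*cos(x) + C2*sin(x).
Apply the initial conditions: u(0) = -6 + C1 = 2 and u'(0) = 5 + C2 = 3. Solving gives C1 = 8, C2 = -2.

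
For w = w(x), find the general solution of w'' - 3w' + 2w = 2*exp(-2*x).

Characteristic equation r² - 3r + 2 = 0 factors as (r - 2)(r - 1) = 0, so r = 2, 1.
Hence w_h = C1*exp(2*x) + C2*exp(x).
Try w_p = A*exp(-2*x). Substituting into the equation and dividing by exp(-2*x) gives A = 1/6, so w_p = exp(-2*x)/6.

w = exp(-2*x)/6 + C1*exp(2*x) + C2*exp(x)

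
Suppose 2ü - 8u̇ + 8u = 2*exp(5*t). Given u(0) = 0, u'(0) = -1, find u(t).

Divide through by 2: u'' - 4u' + 4u = exp(5*t).
Characteristic equation r² - 4r + 4 = 0 has discriminant (-4)² - 4·(4) = 0, so r = 2 is a repeated root.
Hence u_h = (C1 + C2*t)*exp(2*t).
Try u_p = A*exp(5*t). Substituting into the equation and dividing by exp(5*t) gives A = 1/9, so u_p = exp(5*t)/9.
General solution: u = exp(5*t)/9 + C1*exp(2*t) + C2*t*exp(2*t).
Apply the initial conditions: u(0) = 1/9 + C1 = 0 and u'(0) = 5/9 + C2 + 2*C1 = -1. Solving gives C1 = -1/9, C2 = -4/3.

u = -exp(2*t)/9 + exp(5*t)/9 - 4*t*exp(2*t)/3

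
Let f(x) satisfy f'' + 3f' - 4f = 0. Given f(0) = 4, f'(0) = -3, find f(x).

Characteristic equation r² + 3r - 4 = 0 factors as (r - 1)(r + 4) = 0, so r = 1, -4.
Hence f_h = C1*exp(x) + C2*exp(-4*x).
Apply the initial conditions: f(0) = C1 + C2 = 4 and f'(0) = C1 - 4*C2 = -3. Solving gives C1 = 13/5, C2 = 7/5.

f = 7*exp(-4*x)/5 + 13*exp(x)/5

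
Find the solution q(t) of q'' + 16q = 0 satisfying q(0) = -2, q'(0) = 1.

Characteristic equation r² + 16 = 0 has discriminant (0)² - 4·(16) = -64 < 0, so r = ± 4i.
Hence q_h = C1*cos(4*t) + C2*sin(4*t).
Apply the initial conditions: q(0) = C1 = -2 and q'(0) = 4*C2 = 1. Solving gives C1 = -2, C2 = 1/4.

q = -2*cos(4*t) + sin(4*t)/4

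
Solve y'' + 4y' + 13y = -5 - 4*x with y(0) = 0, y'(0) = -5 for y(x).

y = -49/169 - 4*x/13 - 695*exp(-2*x)*sin(3*x)/507 + 49*cos(3*x)*exp(-2*x)/169

Characteristic equation r² + 4r + 13 = 0 has discriminant (4)² - 4·(13) = -36 < 0, so r = -2 ± 3i.
Hence y_h = C1*cos(3*x)*exp(-2*x) + C2*exp(-2*x)*sin(3*x).
For the particular solution try y_p = A0 + A1*x. Substituting and matching coefficients of each power of x gives A0 = -49/169, A1 = -4/13, so y_p = -49/169 - 4*x/13.
General solution: y = -49/169 - 4*x/13 + C1*cos(3*x)*exp(-2*x) + C2*exp(-2*x)*sin(3*x).
Apply the initial conditions: y(0) = -49/169 + C1 = 0 and y'(0) = -4/13 - 2*C1 + 3*C2 = -5. Solving gives C1 = 49/169, C2 = -695/507.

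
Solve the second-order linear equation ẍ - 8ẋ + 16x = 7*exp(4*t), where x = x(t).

Characteristic equation r² - 8r + 16 = 0 has discriminant (-8)² - 4·(16) = 0, so r = 4 is a repeated root.
Hence x_h = (C1 + C2*t)*exp(4*t).
Since exp(4*t) solves the homogeneous equation (r = 4 is a root of multiplicity 2), multiply the trial by t^2. Try x_p = A*t^2*exp(4*t). Substituting into the equation and dividing by exp(4*t) gives A = 7/2, so x_p = 7*t^2*exp(4*t)/2.

x = C1*exp(4*t) + 7*t**2*exp(4*t)/2 + C2*t*exp(4*t)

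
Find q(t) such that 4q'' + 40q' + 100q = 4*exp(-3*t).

q = exp(-3*t)/4 + C1*exp(-5*t) + C2*t*exp(-5*t)

Divide through by 4: q'' + 10q' + 25q = exp(-3*t).
Characteristic equation r² + 10r + 25 = 0 has discriminant (10)² - 4·(25) = 0, so r = -5 is a repeated root.
Hence q_h = (C1 + C2*t)*exp(-5*t).
Try q_p = A*exp(-3*t). Substituting into the equation and dividing by exp(-3*t) gives A = 1/4, so q_p = exp(-3*t)/4.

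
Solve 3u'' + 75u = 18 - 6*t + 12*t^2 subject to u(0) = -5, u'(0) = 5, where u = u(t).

u = 142/625 - 3267*cos(5*t)/625 - 2*t/25 + 4*t**2/25 + 127*sin(5*t)/125

Divide through by 3: u'' + 25u = 6 - 2*t + 4*t^2.
Characteristic equation r² + 25 = 0 has discriminant (0)² - 4·(25) = -100 < 0, so r = ± 5i.
Hence u_h = C1*cos(5*t) + C2*sin(5*t).
For the particular solution try u_p = A0 + A1*t + A2*t^2. Substituting and matching coefficients of each power of t gives A0 = 142/625, A1 = -2/25, A2 = 4/25, so u_p = 142/625 - 2*t/25 + 4*t^2/25.
General solution: u = 142/625 - 2*t/25 + 4*t^2/25 + C1*cos(5*t) + C2*sin(5*t).
Apply the initial conditions: u(0) = 142/625 + C1 = -5 and u'(0) = -2/25 + 5*C2 = 5. Solving gives C1 = -3267/625, C2 = 127/125.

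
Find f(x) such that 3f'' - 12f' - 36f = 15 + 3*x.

f = -7/18 - x/12 + C1*exp(-2*x) + C2*exp(6*x)

Divide through by 3: f'' - 4f' - 12f = 5 + x.
Characteristic equation r² - 4r - 12 = 0 factors as (r + 2)(r - 6) = 0, so r = -2, 6.
Hence f_h = C1*exp(-2*x) + C2*exp(6*x).
For the particular solution try f_p = A0 + A1*x. Substituting and matching coefficients of each power of x gives A0 = -7/18, A1 = -1/12, so f_p = -7/18 - x/12.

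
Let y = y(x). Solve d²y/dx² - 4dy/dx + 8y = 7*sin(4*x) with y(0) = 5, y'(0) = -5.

y = -7*sin(4*x)/40 + 7*cos(4*x)/20 - 34*exp(2*x)*sin(2*x)/5 + 93*cos(2*x)*exp(2*x)/20

Characteristic equation r² - 4r + 8 = 0 has discriminant (-4)² - 4·(8) = -16 < 0, so r = 2 ± 2i.
Hence y_h = C1*cos(2*x)*exp(2*x) + C2*exp(2*x)*sin(2*x).
Try y_p = A*cos(4*x) + B*sin(4*x). Substituting and equating the coefficients of cos(4x) and sin(4x) gives A = 7/20, B = -7/40, so y_p = -7*sin(4*x)/40 + 7*cos(4*x)/20.
General solution: y = -7*sin(4*x)/40 + 7*cos(4*x)/20 + C1*cos(2*x)*exp(2*x) + C2*exp(2*x)*sin(2*x).
Apply the initial conditions: y(0) = 7/20 + C1 = 5 and y'(0) = -7/10 + 2*C1 + 2*C2 = -5. Solving gives C1 = 93/20, C2 = -34/5.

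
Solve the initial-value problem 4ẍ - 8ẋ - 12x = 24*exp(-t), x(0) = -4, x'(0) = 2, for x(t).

Divide through by 4: x'' - 2x' - 3x = 6*exp(-t).
Characteristic equation r² - 2r - 3 = 0 factors as (r + 1)(r - 3) = 0, so r = -1, 3.
Hence x_h = C1*exp(-t) + C2*exp(3*t).
Since exp(-t) solves the homogeneous equation (r = -1 is a root of multiplicity 1), multiply the trial by t. Try x_p = A*t*exp(-t). Substituting into the equation and dividing by exp(-t) gives A = -3/2, so x_p = -3*t*exp(-t)/2.
General solution: x = C1*exp(-t) + C2*exp(3*t) - 3*t*exp(-t)/2.
Apply the initial conditions: x(0) = C1 + C2 = -4 and x'(0) = -3/2 - C1 + 3*C2 = 2. Solving gives C1 = -31/8, C2 = -1/8.

x = -31*exp(-t)/8 - exp(3*t)/8 - 3*t*exp(-t)/2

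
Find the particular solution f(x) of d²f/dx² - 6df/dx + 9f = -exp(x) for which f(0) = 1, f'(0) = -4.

Characteristic equation r² - 6r + 9 = 0 has discriminant (-6)² - 4·(9) = 0, so r = 3 is a repeated root.
Hence f_h = (C1 + C2*x)*exp(3*x).
Try f_p = A*exp(x). Substituting into the equation and dividing by exp(x) gives A = -1/4, so f_p = -exp(x)/4.
General solution: f = -exp(x)/4 + C1*exp(3*x) + C2*x*exp(3*x).
Apply the initial conditions: f(0) = -1/4 + C1 = 1 and f'(0) = -1/4 + C2 + 3*C1 = -4. Solving gives C1 = 5/4, C2 = -15/2.

f = -exp(x)/4 + 5*exp(3*x)/4 - 15*x*exp(3*x)/2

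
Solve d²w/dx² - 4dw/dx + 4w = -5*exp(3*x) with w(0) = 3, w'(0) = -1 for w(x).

Characteristic equation r² - 4r + 4 = 0 has discriminant (-4)² - 4·(4) = 0, so r = 2 is a repeated root.
Hence w_h = (C1 + C2*x)*exp(2*x).
Try w_p = A*exp(3*x). Substituting into the equation and dividing by exp(3*x) gives A = -5, so w_p = -5*exp(3*x).
General solution: w = -5*exp(3*x) + C1*exp(2*x) + C2*x*exp(2*x).
Apply the initial conditions: w(0) = -5 + C1 = 3 and w'(0) = -15 + C2 + 2*C1 = -1. Solving gives C1 = 8, C2 = -2.

w = -5*exp(3*x) + 8*exp(2*x) - 2*x*exp(2*x)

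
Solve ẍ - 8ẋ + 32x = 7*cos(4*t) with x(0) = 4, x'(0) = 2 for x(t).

Characteristic equation r² - 8r + 32 = 0 has discriminant (-8)² - 4·(32) = -64 < 0, so r = 4 ± 4i.
Hence x_h = C1*cos(4*t)*exp(4*t) + C2*exp(4*t)*sin(4*t).
Try x_p = A*cos(4*t) + B*sin(4*t). Substituting and equating the coefficients of cos(4t) and sin(4t) gives A = 7/80, B = -7/40, so x_p = -7*sin(4*t)/40 + 7*cos(4*t)/80.
General solution: x = -7*sin(4*t)/40 + 7*cos(4*t)/80 + C1*cos(4*t)*exp(4*t) + C2*exp(4*t)*sin(4*t).
Apply the initial conditions: x(0) = 7/80 + C1 = 4 and x'(0) = -7/10 + 4*C1 + 4*C2 = 2. Solving gives C1 = 313/80, C2 = -259/80.

x = -7*sin(4*t)/40 + 7*cos(4*t)/80 - 259*exp(4*t)*sin(4*t)/80 + 313*cos(4*t)*exp(4*t)/80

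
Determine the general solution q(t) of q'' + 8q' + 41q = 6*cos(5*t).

Characteristic equation r² + 8r + 41 = 0 has discriminant (8)² - 4·(41) = -100 < 0, so r = -4 ± 5i.
Hence q_h = C1*cos(5*t)*exp(-4*t) + C2*exp(-4*t)*sin(5*t).
Try q_p = A*cos(5*t) + B*sin(5*t). Substituting and equating the coefficients of cos(5t) and sin(5t) gives A = 3/58, B = 15/116, so q_p = 3*cos(5*t)/58 + 15*sin(5*t)/116.

q = 3*cos(5*t)/58 + 15*sin(5*t)/116 + C1*cos(5*t)*exp(-4*t) + C2*exp(-4*t)*sin(5*t)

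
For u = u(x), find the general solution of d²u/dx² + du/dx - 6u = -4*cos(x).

Characteristic equation r² + r - 6 = 0 factors as (r + 3)(r - 2) = 0, so r = -3, 2.
Hence u_h = C1*exp(-3*x) + C2*exp(2*x).
Try u_p = A*cos(x) + B*sin(x). Substituting and equating the coefficients of cos(x) and sin(x) gives A = 14/25, B = -2/25, so u_p = -2*sin(x)/25 + 14*cos(x)/25.

u = -2*sin(x)/25 + 14*cos(x)/25 + C1*exp(-3*x) + C2*exp(2*x)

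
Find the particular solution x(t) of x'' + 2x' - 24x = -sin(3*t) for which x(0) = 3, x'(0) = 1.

x = 2*cos(3*t)/375 + 11*sin(3*t)/375 + 83*exp(-6*t)/75 + 236*exp(4*t)/125

Characteristic equation r² + 2r - 24 = 0 factors as (r - 4)(r + 6) = 0, so r = 4, -6.
Hence x_h = C1*exp(4*t) + C2*exp(-6*t).
Try x_p = A*cos(3*t) + B*sin(3*t). Substituting and equating the coefficients of cos(3t) and sin(3t) gives A = 2/375, B = 11/375, so x_p = 2*cos(3*t)/375 + 11*sin(3*t)/375.
General solution: x = 2*cos(3*t)/375 + 11*sin(3*t)/375 + C1*exp(4*t) + C2*exp(-6*t).
Apply the initial conditions: x(0) = 2/375 + C1 + C2 = 3 and x'(0) = 11/125 - 6*C2 + 4*C1 = 1. Solving gives C1 = 236/125, C2 = 83/75.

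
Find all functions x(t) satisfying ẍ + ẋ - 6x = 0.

Characteristic equation r² + r - 6 = 0 factors as (r - 2)(r + 3) = 0, so r = 2, -3.
Hence x_h = C1*exp(2*t) + C2*exp(-3*t).

x = C1*exp(2*t) + C2*exp(-3*t)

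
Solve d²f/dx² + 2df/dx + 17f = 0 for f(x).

f = C1*cos(4*x)*exp(-x) + C2*exp(-x)*sin(4*x)

Characteristic equation r² + 2r + 17 = 0 has discriminant (2)² - 4·(17) = -64 < 0, so r = -1 ± 4i.
Hence f_h = C1*cos(4*x)*exp(-x) + C2*exp(-x)*sin(4*x).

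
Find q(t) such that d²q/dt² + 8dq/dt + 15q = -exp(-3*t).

Characteristic equation r² + 8r + 15 = 0 factors as (r + 3)(r + 5) = 0, so r = -3, -5.
Hence q_h = C1*exp(-3*t) + C2*exp(-5*t).
Since exp(-3*t) solves the homogeneous equation (r = -3 is a root of multiplicity 1), multiply the trial by t. Try q_p = A*t*exp(-3*t). Substituting into the equation and dividing by exp(-3*t) gives A = -1/2, so q_p = -t*exp(-3*t)/2.

q = C1*exp(-3*t) + C2*exp(-5*t) - t*exp(-3*t)/2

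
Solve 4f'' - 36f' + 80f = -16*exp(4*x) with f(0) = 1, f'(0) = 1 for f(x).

Divide through by 4: f'' - 9f' + 20f = -4*exp(4*x).
Characteristic equation r² - 9r + 20 = 0 factors as (r - 5)(r - 4) = 0, so r = 5, 4.
Hence f_h = C1*exp(5*x) + C2*exp(4*x).
Since exp(4*x) solves the homogeneous equation (r = 4 is a root of multiplicity 1), multiply the trial by x. Try f_p = A*x*exp(4*x). Substituting into the equation and dividing by exp(4*x) gives A = 4, so f_p = 4*x*exp(4*x).
General solution: f = C1*exp(5*x) + C2*exp(4*x) + 4*x*exp(4*x).
Apply the initial conditions: f(0) = C1 + C2 = 1 and f'(0) = 4 + 4*C2 + 5*C1 = 1. Solving gives C1 = -7, C2 = 8.

f = -7*exp(5*x) + 8*exp(4*x) + 4*x*exp(4*x)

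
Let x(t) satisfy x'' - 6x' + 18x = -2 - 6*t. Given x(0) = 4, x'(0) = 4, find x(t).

x = -2/9 - t/3 - 25*exp(3*t)*sin(3*t)/9 + 38*cos(3*t)*exp(3*t)/9

Characteristic equation r² - 6r + 18 = 0 has discriminant (-6)² - 4·(18) = -36 < 0, so r = 3 ± 3i.
Hence x_h = C1*cos(3*t)*exp(3*t) + C2*exp(3*t)*sin(3*t).
For the particular solution try x_p = A0 + A1*t. Substituting and matching coefficients of each power of t gives A0 = -2/9, A1 = -1/3, so x_p = -2/9 - t/3.
General solution: x = -2/9 - t/3 + C1*cos(3*t)*exp(3*t) + C2*exp(3*t)*sin(3*t).
Apply the initial conditions: x(0) = -2/9 + C1 = 4 and x'(0) = -1/3 + 3*C1 + 3*C2 = 4. Solving gives C1 = 38/9, C2 = -25/9.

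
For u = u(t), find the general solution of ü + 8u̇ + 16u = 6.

u = 3/8 + C1*exp(-4*t) + C2*t*exp(-4*t)

Characteristic equation r² + 8r + 16 = 0 has discriminant (8)² - 4·(16) = 0, so r = -4 is a repeated root.
Hence u_h = (C1 + C2*t)*exp(-4*t).
For the particular solution try u_p = A0. Substituting and matching coefficients of each power of t gives A0 = 3/8, so u_p = 3/8.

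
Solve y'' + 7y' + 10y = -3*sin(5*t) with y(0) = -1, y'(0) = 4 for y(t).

Characteristic equation r² + 7r + 10 = 0 factors as (r + 2)(r + 5) = 0, so r = -2, -5.
Hence y_h = C1*exp(-2*t) + C2*exp(-5*t).
Try y_p = A*cos(5*t) + B*sin(5*t). Substituting and equating the coefficients of cos(5t) and sin(5t) gives A = 21/290, B = 9/290, so y_p = 9*sin(5*t)/290 + 21*cos(5*t)/290.
General solution: y = 9*sin(5*t)/290 + 21*cos(5*t)/290 + C1*exp(-2*t) + C2*exp(-5*t).
Apply the initial conditions: y(0) = 21/290 + C1 + C2 = -1 and y'(0) = 9/58 - 5*C2 - 2*C1 = 4. Solving gives C1 = -44/87, C2 = -17/30.

y = -44*exp(-2*t)/87 - 17*exp(-5*t)/30 + 9*sin(5*t)/290 + 21*cos(5*t)/290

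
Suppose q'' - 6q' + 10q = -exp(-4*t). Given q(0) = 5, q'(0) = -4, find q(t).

q = -exp(-4*t)/50 - 957*exp(3*t)*sin(t)/50 + 251*cos(t)*exp(3*t)/50

Characteristic equation r² - 6r + 10 = 0 has discriminant (-6)² - 4·(10) = -4 < 0, so r = 3 ± i.
Hence q_h = C1*cos(t)*exp(3*t) + C2*exp(3*t)*sin(t).
Try q_p = A*exp(-4*t). Substituting into the equation and dividing by exp(-4*t) gives A = -1/50, so q_p = -exp(-4*t)/50.
General solution: q = -exp(-4*t)/50 + C1*cos(t)*exp(3*t) + C2*exp(3*t)*sin(t).
Apply the initial conditions: q(0) = -1/50 + C1 = 5 and q'(0) = 2/25 + C2 + 3*C1 = -4. Solving gives C1 = 251/50, C2 = -957/50.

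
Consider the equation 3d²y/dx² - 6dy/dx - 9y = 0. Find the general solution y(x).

y = C1*exp(-x) + C2*exp(3*x)

Divide through by 3: y'' - 2y' - 3y = 0.
Characteristic equation r² - 2r - 3 = 0 factors as (r + 1)(r - 3) = 0, so r = -1, 3.
Hence y_h = C1*exp(-x) + C2*exp(3*x).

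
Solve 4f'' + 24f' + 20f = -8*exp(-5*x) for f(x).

f = C1*exp(-5*x) + C2*exp(-x) + x*exp(-5*x)/2

Divide through by 4: f'' + 6f' + 5f = -2*exp(-5*x).
Characteristic equation r² + 6r + 5 = 0 factors as (r + 5)(r + 1) = 0, so r = -5, -1.
Hence f_h = C1*exp(-5*x) + C2*exp(-x).
Since exp(-5*x) solves the homogeneous equation (r = -5 is a root of multiplicity 1), multiply the trial by x. Try f_p = A*x*exp(-5*x). Substituting into the equation and dividing by exp(-5*x) gives A = 1/2, so f_p = x*exp(-5*x)/2.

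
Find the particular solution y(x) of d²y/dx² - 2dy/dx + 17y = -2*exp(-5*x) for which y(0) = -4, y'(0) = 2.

y = -exp(-5*x)/26 - 103*cos(4*x)*exp(x)/26 + 75*exp(x)*sin(4*x)/52

Characteristic equation r² - 2r + 17 = 0 has discriminant (-2)² - 4·(17) = -64 < 0, so r = 1 ± 4i.
Hence y_h = C1*cos(4*x)*exp(x) + C2*exp(x)*sin(4*x).
Try y_p = A*exp(-5*x). Substituting into the equation and dividing by exp(-5*x) gives A = -1/26, so y_p = -exp(-5*x)/26.
General solution: y = -exp(-5*x)/26 + C1*cos(4*x)*exp(x) + C2*exp(x)*sin(4*x).
Apply the initial conditions: y(0) = -1/26 + C1 = -4 and y'(0) = 5/26 + C1 + 4*C2 = 2. Solving gives C1 = -103/26, C2 = 75/52.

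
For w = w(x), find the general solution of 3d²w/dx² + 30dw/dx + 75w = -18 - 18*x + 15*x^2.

Divide through by 3: w'' + 10w' + 25w = -6 - 6*x + 5*x^2.
Characteristic equation r² + 10r + 25 = 0 has discriminant (10)² - 4·(25) = 0, so r = -5 is a repeated root.
Hence w_h = (C1 + C2*x)*exp(-5*x).
For the particular solution try w_p = A0 + A1*x + A2*x^2. Substituting and matching coefficients of each power of x gives A0 = -12/125, A1 = -2/5, A2 = 1/5, so w_p = -12/125 - 2*x/5 + x^2/5.

w = -12/125 - 2*x/5 + x**2/5 + C1*exp(-5*x) + C2*x*exp(-5*x)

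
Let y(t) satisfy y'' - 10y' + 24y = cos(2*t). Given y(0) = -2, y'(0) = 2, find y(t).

y = -71*exp(4*t)/10 - sin(2*t)/40 + cos(2*t)/40 + 203*exp(6*t)/40

Characteristic equation r² - 10r + 24 = 0 factors as (r - 4)(r - 6) = 0, so r = 4, 6.
Hence y_h = C1*exp(4*t) + C2*exp(6*t).
Try y_p = A*cos(2*t) + B*sin(2*t). Substituting and equating the coefficients of cos(2t) and sin(2t) gives A = 1/40, B = -1/40, so y_p = -sin(2*t)/40 + cos(2*t)/40.
General solution: y = -sin(2*t)/40 + cos(2*t)/40 + C1*exp(4*t) + C2*exp(6*t).
Apply the initial conditions: y(0) = 1/40 + C1 + C2 = -2 and y'(0) = -1/20 + 4*C1 + 6*C2 = 2. Solving gives C1 = -71/10, C2 = 203/40.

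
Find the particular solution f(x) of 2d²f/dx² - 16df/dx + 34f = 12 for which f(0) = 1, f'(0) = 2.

Divide through by 2: f'' - 8f' + 17f = 6.
Characteristic equation r² - 8r + 17 = 0 has discriminant (-8)² - 4·(17) = -4 < 0, so r = 4 ± i.
Hence f_h = C1*cos(x)*exp(4*x) + C2*exp(4*x)*sin(x).
For the particular solution try f_p = A0. Substituting and matching coefficients of each power of x gives A0 = 6/17, so f_p = 6/17.
General solution: f = 6/17 + C1*cos(x)*exp(4*x) + C2*exp(4*x)*sin(x).
Apply the initial conditions: f(0) = 6/17 + C1 = 1 and f'(0) = C2 + 4*C1 = 2. Solving gives C1 = 11/17, C2 = -10/17.

f = 6/17 - 10*exp(4*x)*sin(x)/17 + 11*cos(x)*exp(4*x)/17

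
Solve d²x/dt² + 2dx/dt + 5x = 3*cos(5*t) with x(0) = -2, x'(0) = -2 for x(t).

x = -3*cos(5*t)/25 + 3*sin(5*t)/50 - 209*exp(-t)*sin(2*t)/100 - 47*cos(2*t)*exp(-t)/25

Characteristic equation r² + 2r + 5 = 0 has discriminant (2)² - 4·(5) = -16 < 0, so r = -1 ± 2i.
Hence x_h = C1*cos(2*t)*exp(-t) + C2*exp(-t)*sin(2*t).
Try x_p = A*cos(5*t) + B*sin(5*t). Substituting and equating the coefficients of cos(5t) and sin(5t) gives A = -3/25, B = 3/50, so x_p = -3*cos(5*t)/25 + 3*sin(5*t)/50.
General solution: x = -3*cos(5*t)/25 + 3*sin(5*t)/50 + C1*cos(2*t)*exp(-t) + C2*exp(-t)*sin(2*t).
Apply the initial conditions: x(0) = -3/25 + C1 = -2 and x'(0) = 3/10 - C1 + 2*C2 = -2. Solving gives C1 = -47/25, C2 = -209/100.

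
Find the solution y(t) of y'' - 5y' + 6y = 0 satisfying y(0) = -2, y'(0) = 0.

y = -6*exp(2*t) + 4*exp(3*t)

Characteristic equation r² - 5r + 6 = 0 factors as (r - 2)(r - 3) = 0, so r = 2, 3.
Hence y_h = C1*exp(2*t) + C2*exp(3*t).
Apply the initial conditions: y(0) = C1 + C2 = -2 and y'(0) = 2*C1 + 3*C2 = 0. Solving gives C1 = -6, C2 = 4.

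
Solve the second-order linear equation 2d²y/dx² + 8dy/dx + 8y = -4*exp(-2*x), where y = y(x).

Divide through by 2: y'' + 4y' + 4y = -2*exp(-2*x).
Characteristic equation r² + 4r + 4 = 0 has discriminant (4)² - 4·(4) = 0, so r = -2 is a repeated root.
Hence y_h = (C1 + C2*x)*exp(-2*x).
Since exp(-2*x) solves the homogeneous equation (r = -2 is a root of multiplicity 2), multiply the trial by x^2. Try y_p = A*x^2*exp(-2*x). Substituting into the equation and dividing by exp(-2*x) gives A = -1, so y_p = -x^2*exp(-2*x).

y = C1*exp(-2*x) - x**2*exp(-2*x) + C2*x*exp(-2*x)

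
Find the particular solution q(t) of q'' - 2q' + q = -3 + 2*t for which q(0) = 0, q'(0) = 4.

Characteristic equation r² - 2r + 1 = 0 has discriminant (-2)² - 4·(1) = 0, so r = 1 is a repeated root.
Hence q_h = (C1 + C2*t)*exp(t).
For the particular solution try q_p = A0 + A1*t. Substituting and matching coefficients of each power of t gives A0 = 1, A1 = 2, so q_p = 1 + 2*t.
General solution: q = 1 + 2*t + C1*exp(t) + C2*t*exp(t).
Apply the initial conditions: q(0) = 1 + C1 = 0 and q'(0) = 2 + C1 + C2 = 4. Solving gives C1 = -1, C2 = 3.

q = 1 - exp(t) + 2*t + 3*t*exp(t)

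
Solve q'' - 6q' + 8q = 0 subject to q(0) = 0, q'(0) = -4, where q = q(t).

Characteristic equation r² - 6r + 8 = 0 factors as (r - 4)(r - 2) = 0, so r = 4, 2.
Hence q_h = C1*exp(4*t) + C2*exp(2*t).
Apply the initial conditions: q(0) = C1 + C2 = 0 and q'(0) = 2*C2 + 4*C1 = -4. Solving gives C1 = -2, C2 = 2.

q = -2*exp(4*t) + 2*exp(2*t)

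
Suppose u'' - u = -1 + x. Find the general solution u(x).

Characteristic equation r² - 1 = 0 factors as (r + 1)(r - 1) = 0, so r = -1, 1.
Hence u_h = C1*exp(-x) + C2*exp(x).
For the particular solution try u_p = A0 + A1*x. Substituting and matching coefficients of each power of x gives A0 = 1, A1 = -1, so u_p = 1 - x.

u = 1 - x + C1*exp(-x) + C2*exp(x)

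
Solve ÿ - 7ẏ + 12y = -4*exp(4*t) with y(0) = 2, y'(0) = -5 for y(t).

y = -7*exp(4*t) + 9*exp(3*t) - 4*t*exp(4*t)

Characteristic equation r² - 7r + 12 = 0 factors as (r - 3)(r - 4) = 0, so r = 3, 4.
Hence y_h = C1*exp(3*t) + C2*exp(4*t).
Since exp(4*t) solves the homogeneous equation (r = 4 is a root of multiplicity 1), multiply the trial by t. Try y_p = A*t*exp(4*t). Substituting into the equation and dividing by exp(4*t) gives A = -4, so y_p = -4*t*exp(4*t).
General solution: y = C1*exp(3*t) + C2*exp(4*t) - 4*t*exp(4*t).
Apply the initial conditions: y(0) = C1 + C2 = 2 and y'(0) = -4 + 3*C1 + 4*C2 = -5. Solving gives C1 = 9, C2 = -7.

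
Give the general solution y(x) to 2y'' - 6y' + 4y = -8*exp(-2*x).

Divide through by 2: y'' - 3y' + 2y = -4*exp(-2*x).
Characteristic equation r² - 3r + 2 = 0 factors as (r - 2)(r - 1) = 0, so r = 2, 1.
Hence y_h = C1*exp(2*x) + C2*exp(x).
Try y_p = A*exp(-2*x). Substituting into the equation and dividing by exp(-2*x) gives A = -1/3, so y_p = -exp(-2*x)/3.

y = -exp(-2*x)/3 + C1*exp(2*x) + C2*exp(x)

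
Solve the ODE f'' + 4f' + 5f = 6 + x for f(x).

f = 26/25 + x/5 + C1*cos(x)*exp(-2*x) + C2*exp(-2*x)*sin(x)

Characteristic equation r² + 4r + 5 = 0 has discriminant (4)² - 4·(5) = -4 < 0, so r = -2 ± i.
Hence f_h = C1*cos(x)*exp(-2*x) + C2*exp(-2*x)*sin(x).
For the particular solution try f_p = A0 + A1*x. Substituting and matching coefficients of each power of x gives A0 = 26/25, A1 = 1/5, so f_p = 26/25 + x/5.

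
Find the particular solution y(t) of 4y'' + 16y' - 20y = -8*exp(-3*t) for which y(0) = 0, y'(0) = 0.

Divide through by 4: y'' + 4y' - 5y = -2*exp(-3*t).
Characteristic equation r² + 4r - 5 = 0 factors as (r - 1)(r + 5) = 0, so r = 1, -5.
Hence y_h = C1*exp(t) + C2*exp(-5*t).
Try y_p = A*exp(-3*t). Substituting into the equation and dividing by exp(-3*t) gives A = 1/4, so y_p = exp(-3*t)/4.
General solution: y = exp(-3*t)/4 + C1*exp(t) + C2*exp(-5*t).
Apply the initial conditions: y(0) = 1/4 + C1 + C2 = 0 and y'(0) = -3/4 + C1 - 5*C2 = 0. Solving gives C1 = -1/12, C2 = -1/6.

y = -exp(-5*t)/6 - exp(t)/12 + exp(-3*t)/4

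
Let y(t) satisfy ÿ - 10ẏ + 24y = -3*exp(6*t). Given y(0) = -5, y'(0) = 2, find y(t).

Characteristic equation r² - 10r + 24 = 0 factors as (r - 4)(r - 6) = 0, so r = 4, 6.
Hence y_h = C1*exp(4*t) + C2*exp(6*t).
Since exp(6*t) solves the homogeneous equation (r = 6 is a root of multiplicity 1), multiply the trial by t. Try y_p = A*t*exp(6*t). Substituting into the equation and dividing by exp(6*t) gives A = -3/2, so y_p = -3*t*exp(6*t)/2.
General solution: y = C1*exp(4*t) + C2*exp(6*t) - 3*t*exp(6*t)/2.
Apply the initial conditions: y(0) = C1 + C2 = -5 and y'(0) = -3/2 + 4*C1 + 6*C2 = 2. Solving gives C1 = -67/4, C2 = 47/4.

y = -67*exp(4*t)/4 + 47*exp(6*t)/4 - 3*t*exp(6*t)/2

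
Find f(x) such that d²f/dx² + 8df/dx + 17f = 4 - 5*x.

Characteristic equation r² + 8r + 17 = 0 has discriminant (8)² - 4·(17) = -4 < 0, so r = -4 ± i.
Hence f_h = C1*cos(x)*exp(-4*x) + C2*exp(-4*x)*sin(x).
For the particular solution try f_p = A0 + A1*x. Substituting and matching coefficients of each power of x gives A0 = 108/289, A1 = -5/17, so f_p = 108/289 - 5*x/17.

f = 108/289 - 5*x/17 + C1*cos(x)*exp(-4*x) + C2*exp(-4*x)*sin(x)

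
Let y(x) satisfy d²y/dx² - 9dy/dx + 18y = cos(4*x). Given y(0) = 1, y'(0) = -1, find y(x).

y = -101*exp(6*x)/78 - 9*sin(4*x)/325 + cos(4*x)/650 + 172*exp(3*x)/75

Characteristic equation r² - 9r + 18 = 0 factors as (r - 6)(r - 3) = 0, so r = 6, 3.
Hence y_h = C1*exp(6*x) + C2*exp(3*x).
Try y_p = A*cos(4*x) + B*sin(4*x). Substituting and equating the coefficients of cos(4x) and sin(4x) gives A = 1/650, B = -9/325, so y_p = -9*sin(4*x)/325 + cos(4*x)/650.
General solution: y = -9*sin(4*x)/325 + cos(4*x)/650 + C1*exp(6*x) + C2*exp(3*x).
Apply the initial conditions: y(0) = 1/650 + C1 + C2 = 1 and y'(0) = -36/325 + 3*C2 + 6*C1 = -1. Solving gives C1 = -101/78, C2 = 172/75.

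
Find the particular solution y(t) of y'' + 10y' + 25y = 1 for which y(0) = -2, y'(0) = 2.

Characteristic equation r² + 10r + 25 = 0 has discriminant (10)² - 4·(25) = 0, so r = -5 is a repeated root.
Hence y_h = (C1 + C2*t)*exp(-5*t).
For the particular solution try y_p = A0. Substituting and matching coefficients of each power of t gives A0 = 1/25, so y_p = 1/25.
General solution: y = 1/25 + C1*exp(-5*t) + C2*t*exp(-5*t).
Apply the initial conditions: y(0) = 1/25 + C1 = -2 and y'(0) = C2 - 5*C1 = 2. Solving gives C1 = -51/25, C2 = -41/5.

y = 1/25 - 51*exp(-5*t)/25 - 41*t*exp(-5*t)/5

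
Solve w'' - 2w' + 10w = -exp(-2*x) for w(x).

w = -exp(-2*x)/18 + C1*cos(3*x)*exp(x) + C2*exp(x)*sin(3*x)

Characteristic equation r² - 2r + 10 = 0 has discriminant (-2)² - 4·(10) = -36 < 0, so r = 1 ± 3i.
Hence w_h = C1*cos(3*x)*exp(x) + C2*exp(x)*sin(3*x).
Try w_p = A*exp(-2*x). Substituting into the equation and dividing by exp(-2*x) gives A = -1/18, so w_p = -exp(-2*x)/18.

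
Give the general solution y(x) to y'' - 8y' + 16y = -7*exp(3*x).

Characteristic equation r² - 8r + 16 = 0 has discriminant (-8)² - 4·(16) = 0, so r = 4 is a repeated root.
Hence y_h = (C1 + C2*x)*exp(4*x).
Try y_p = A*exp(3*x). Substituting into the equation and dividing by exp(3*x) gives A = -7, so y_p = -7*exp(3*x).

y = -7*exp(3*x) + C1*exp(4*x) + C2*x*exp(4*x)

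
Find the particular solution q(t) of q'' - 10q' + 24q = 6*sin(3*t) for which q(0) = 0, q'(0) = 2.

q = -34*exp(4*t)/25 + 2*sin(3*t)/25 + 4*cos(3*t)/25 + 6*exp(6*t)/5

Characteristic equation r² - 10r + 24 = 0 factors as (r - 4)(r - 6) = 0, so r = 4, 6.
Hence q_h = C1*exp(4*t) + C2*exp(6*t).
Try q_p = A*cos(3*t) + B*sin(3*t). Substituting and equating the coefficients of cos(3t) and sin(3t) gives A = 4/25, B = 2/25, so q_p = 2*sin(3*t)/25 + 4*cos(3*t)/25.
General solution: q = 2*sin(3*t)/25 + 4*cos(3*t)/25 + C1*exp(4*t) + C2*exp(6*t).
Apply the initial conditions: q(0) = 4/25 + C1 + C2 = 0 and q'(0) = 6/25 + 4*C1 + 6*C2 = 2. Solving gives C1 = -34/25, C2 = 6/5.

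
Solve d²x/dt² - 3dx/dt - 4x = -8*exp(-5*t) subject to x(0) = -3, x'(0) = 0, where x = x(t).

x = -2*exp(-t) - 7*exp(4*t)/9 - 2*exp(-5*t)/9

Characteristic equation r² - 3r - 4 = 0 factors as (r - 4)(r + 1) = 0, so r = 4, -1.
Hence x_h = C1*exp(4*t) + C2*exp(-t).
Try x_p = A*exp(-5*t). Substituting into the equation and dividing by exp(-5*t) gives A = -2/9, so x_p = -2*exp(-5*t)/9.
General solution: x = -2*exp(-5*t)/9 + C1*exp(4*t) + C2*exp(-t).
Apply the initial conditions: x(0) = -2/9 + C1 + C2 = -3 and x'(0) = 10/9 - C2 + 4*C1 = 0. Solving gives C1 = -7/9, C2 = -2.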